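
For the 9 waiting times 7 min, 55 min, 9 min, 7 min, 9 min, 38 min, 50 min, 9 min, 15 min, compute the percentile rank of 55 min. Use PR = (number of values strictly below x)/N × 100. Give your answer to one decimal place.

N = 9.
Strictly below 55: 8. Equal to 55: 1.
PR = 8/9 × 100 = 88.9

88.9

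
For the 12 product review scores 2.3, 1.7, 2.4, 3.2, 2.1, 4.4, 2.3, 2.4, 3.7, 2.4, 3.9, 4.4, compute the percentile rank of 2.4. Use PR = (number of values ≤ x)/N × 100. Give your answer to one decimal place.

58.3

N = 12.
Strictly below 2.4: 4. Equal to 2.4: 3.
PR = 7/12 × 100 = 58.3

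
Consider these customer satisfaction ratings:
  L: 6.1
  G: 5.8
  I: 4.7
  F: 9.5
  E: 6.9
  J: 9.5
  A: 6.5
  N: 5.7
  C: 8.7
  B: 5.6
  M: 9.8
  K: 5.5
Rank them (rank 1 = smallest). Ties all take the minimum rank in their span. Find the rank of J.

10

Sorted (ascending): 4.7, 5.5, 5.6, 5.7, 5.8, 6.1, 6.5, 6.9, 8.7, 9.5, 9.5, 9.8
The 2 values of 9.5 occupy positions 10–11 → each gets rank 10.
J has value 9.5 → rank 10.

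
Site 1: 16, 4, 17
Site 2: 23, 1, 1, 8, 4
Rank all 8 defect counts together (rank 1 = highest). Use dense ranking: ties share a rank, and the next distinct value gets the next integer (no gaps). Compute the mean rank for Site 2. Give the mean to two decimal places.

Sorted (descending): 23, 17, 16, 8, 4, 4, 1, 1
The 2 values of 4 share dense rank 5.
The 2 values of 1 share dense rank 6.
Remaining distinct values take the next consecutive integers.
Site 2 values → pooled ranks: 23→1, 1→6, 1→6, 8→4, 4→5
Mean rank = (1 + 6 + 6 + 4 + 5) / 5 = 4.40

4.40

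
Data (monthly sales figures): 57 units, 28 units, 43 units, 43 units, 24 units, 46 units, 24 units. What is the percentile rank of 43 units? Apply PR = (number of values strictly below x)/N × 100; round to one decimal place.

N = 7.
Strictly below 43: 3. Equal to 43: 2.
PR = 3/7 × 100 = 42.9

42.9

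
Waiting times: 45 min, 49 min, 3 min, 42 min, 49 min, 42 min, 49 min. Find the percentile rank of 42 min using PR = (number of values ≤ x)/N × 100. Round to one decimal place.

42.9

N = 7.
Strictly below 42: 1. Equal to 42: 2.
PR = 3/7 × 100 = 42.9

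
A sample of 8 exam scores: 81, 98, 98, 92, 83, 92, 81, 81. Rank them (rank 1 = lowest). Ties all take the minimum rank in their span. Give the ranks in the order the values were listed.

1, 7, 7, 5, 4, 5, 1, 1

Sorted (ascending): 81, 81, 81, 83, 92, 92, 98, 98
The 3 values of 81 occupy positions 1–3 → each gets rank 1.
The 2 values of 92 occupy positions 5–6 → each gets rank 5.
The 2 values of 98 occupy positions 7–8 → each gets rank 7.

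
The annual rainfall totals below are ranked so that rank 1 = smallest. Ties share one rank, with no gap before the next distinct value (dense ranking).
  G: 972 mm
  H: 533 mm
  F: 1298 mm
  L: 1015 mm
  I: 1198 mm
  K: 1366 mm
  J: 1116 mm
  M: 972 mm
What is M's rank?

Sorted (ascending): 533, 972, 972, 1015, 1116, 1198, 1298, 1366
The 2 values of 972 share dense rank 2.
Remaining distinct values take the next consecutive integers.
M has value 972 mm → rank 2.

2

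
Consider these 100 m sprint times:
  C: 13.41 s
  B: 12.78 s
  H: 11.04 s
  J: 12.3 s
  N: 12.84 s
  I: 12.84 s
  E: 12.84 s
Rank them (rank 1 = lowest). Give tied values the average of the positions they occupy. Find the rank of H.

Sorted (ascending): 11.04, 12.3, 12.78, 12.84, 12.84, 12.84, 13.41
The 3 values of 12.84 occupy positions 4–6 → average rank 5.
H has value 11.04 s → rank 1.

1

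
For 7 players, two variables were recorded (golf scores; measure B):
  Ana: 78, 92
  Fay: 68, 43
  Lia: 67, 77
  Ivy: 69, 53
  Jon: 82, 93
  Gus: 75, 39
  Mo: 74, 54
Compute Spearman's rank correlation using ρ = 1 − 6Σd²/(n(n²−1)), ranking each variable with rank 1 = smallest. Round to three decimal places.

0.429

Ranks of variable 1: 6, 2, 1, 3, 7, 5, 4
Ranks of variable 2: 6, 2, 5, 3, 7, 1, 4
d = r₁ − r₂: 0, 0, -4, 0, 0, 4, 0
d²: 0, 0, 16, 0, 0, 16, 0; Σd² = 32
ρ = 1 − 6·32/(7·48) = 1 − 192/336 = 0.429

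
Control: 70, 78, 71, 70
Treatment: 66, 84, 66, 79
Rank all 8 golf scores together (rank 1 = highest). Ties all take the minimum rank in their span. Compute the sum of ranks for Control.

Sorted (descending): 84, 79, 78, 71, 70, 70, 66, 66
The 2 values of 70 occupy positions 5–6 → each gets rank 5.
The 2 values of 66 occupy positions 7–8 → each gets rank 7.
Control values → pooled ranks: 70→5, 78→3, 71→4, 70→5
Rank sum = 5 + 3 + 4 + 5 = 17

17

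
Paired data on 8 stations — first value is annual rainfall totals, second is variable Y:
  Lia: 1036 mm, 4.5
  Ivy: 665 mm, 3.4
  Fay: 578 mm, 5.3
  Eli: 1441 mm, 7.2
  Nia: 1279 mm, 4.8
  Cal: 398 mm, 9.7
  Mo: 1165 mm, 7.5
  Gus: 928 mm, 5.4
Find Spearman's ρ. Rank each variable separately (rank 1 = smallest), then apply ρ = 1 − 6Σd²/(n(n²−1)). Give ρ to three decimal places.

-0.048

Ranks of variable 1: 5, 3, 2, 8, 7, 1, 6, 4
Ranks of variable 2: 2, 1, 4, 6, 3, 8, 7, 5
d = r₁ − r₂: 3, 2, -2, 2, 4, -7, -1, -1
d²: 9, 4, 4, 4, 16, 49, 1, 1; Σd² = 88
ρ = 1 − 6·88/(8·63) = 1 − 528/504 = -0.048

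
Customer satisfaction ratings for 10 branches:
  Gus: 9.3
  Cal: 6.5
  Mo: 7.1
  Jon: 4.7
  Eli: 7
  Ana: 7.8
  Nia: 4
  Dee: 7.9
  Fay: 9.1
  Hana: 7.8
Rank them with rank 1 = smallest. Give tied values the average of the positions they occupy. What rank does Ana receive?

Sorted (ascending): 4, 4.7, 6.5, 7, 7.1, 7.8, 7.8, 7.9, 9.1, 9.3
The 2 values of 7.8 occupy positions 6–7 → average rank (6+7)/2 = 6.5.
Ana has value 7.8 → rank 6.5.

6.5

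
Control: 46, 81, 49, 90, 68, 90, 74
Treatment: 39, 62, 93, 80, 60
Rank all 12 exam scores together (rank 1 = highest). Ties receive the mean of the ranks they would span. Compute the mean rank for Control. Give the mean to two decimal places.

6.14

Sorted (descending): 93, 90, 90, 81, 80, 74, 68, 62, 60, 49, 46, 39
The 2 values of 90 occupy positions 2–3 → average rank (2+3)/2 = 2.5.
Control values → pooled ranks: 46→11, 81→4, 49→10, 90→2.5, 68→7, 90→2.5, 74→6
Mean rank = (11 + 4 + 10 + 2.5 + 7 + 2.5 + 6) / 7 = 6.14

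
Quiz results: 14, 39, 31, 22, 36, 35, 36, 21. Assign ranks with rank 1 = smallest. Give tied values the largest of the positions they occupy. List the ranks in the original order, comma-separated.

Sorted (ascending): 14, 21, 22, 31, 35, 36, 36, 39
The 2 values of 36 occupy positions 6–7 → each gets rank 7.

1, 8, 4, 3, 7, 5, 7, 2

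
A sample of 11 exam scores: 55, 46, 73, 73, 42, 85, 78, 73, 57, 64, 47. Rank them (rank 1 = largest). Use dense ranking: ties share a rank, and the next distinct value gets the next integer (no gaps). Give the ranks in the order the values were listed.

6, 8, 3, 3, 9, 1, 2, 3, 5, 4, 7

Sorted (descending): 85, 78, 73, 73, 73, 64, 57, 55, 47, 46, 42
The 3 values of 73 share dense rank 3.
Remaining distinct values take the next consecutive integers.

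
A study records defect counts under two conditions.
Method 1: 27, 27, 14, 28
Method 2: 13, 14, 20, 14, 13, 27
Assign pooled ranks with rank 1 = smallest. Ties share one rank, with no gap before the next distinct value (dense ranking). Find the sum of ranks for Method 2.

13

Sorted (ascending): 13, 13, 14, 14, 14, 20, 27, 27, 27, 28
The 2 values of 13 share dense rank 1.
The 3 values of 14 share dense rank 2.
The 3 values of 27 share dense rank 4.
Remaining distinct values take the next consecutive integers.
Method 2 values → pooled ranks: 13→1, 14→2, 20→3, 14→2, 13→1, 27→4
Rank sum = 1 + 2 + 3 + 2 + 1 + 4 = 13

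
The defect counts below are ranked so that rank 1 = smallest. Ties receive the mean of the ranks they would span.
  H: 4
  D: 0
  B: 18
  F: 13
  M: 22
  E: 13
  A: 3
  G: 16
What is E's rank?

Sorted (ascending): 0, 3, 4, 13, 13, 16, 18, 22
The 2 values of 13 occupy positions 4–5 → average rank (4+5)/2 = 4.5.
E has value 13 → rank 4.5.

4.5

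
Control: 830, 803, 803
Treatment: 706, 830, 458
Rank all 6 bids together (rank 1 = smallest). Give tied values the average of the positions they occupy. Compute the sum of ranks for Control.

12.5

Sorted (ascending): 458, 706, 803, 803, 830, 830
The 2 values of 803 occupy positions 3–4 → average rank (3+4)/2 = 3.5.
The 2 values of 830 occupy positions 5–6 → average rank (5+6)/2 = 5.5.
Control values → pooled ranks: 830→5.5, 803→3.5, 803→3.5
Rank sum = 5.5 + 3.5 + 3.5 = 12.5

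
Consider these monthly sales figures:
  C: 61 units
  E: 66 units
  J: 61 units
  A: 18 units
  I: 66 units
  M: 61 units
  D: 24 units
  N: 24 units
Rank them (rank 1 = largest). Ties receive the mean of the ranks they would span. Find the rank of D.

6.5

Sorted (descending): 66, 66, 61, 61, 61, 24, 24, 18
The 2 values of 66 occupy positions 1–2 → average rank (1+2)/2 = 1.5.
The 3 values of 61 occupy positions 3–5 → average rank 4.
The 2 values of 24 occupy positions 6–7 → average rank (6+7)/2 = 6.5.
D has value 24 units → rank 6.5.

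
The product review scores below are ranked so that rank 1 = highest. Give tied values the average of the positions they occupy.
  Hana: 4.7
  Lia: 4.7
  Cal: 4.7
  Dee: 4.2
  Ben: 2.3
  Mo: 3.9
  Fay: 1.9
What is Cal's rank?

2

Sorted (descending): 4.7, 4.7, 4.7, 4.2, 3.9, 2.3, 1.9
The 3 values of 4.7 occupy positions 1–3 → average rank 2.
Cal has value 4.7 → rank 2.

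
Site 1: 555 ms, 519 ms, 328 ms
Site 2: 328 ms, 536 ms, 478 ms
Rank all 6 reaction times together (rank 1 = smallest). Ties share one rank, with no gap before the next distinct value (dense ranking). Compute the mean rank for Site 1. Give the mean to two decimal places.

3.00

Sorted (ascending): 328, 328, 478, 519, 536, 555
The 2 values of 328 share dense rank 1.
Remaining distinct values take the next consecutive integers.
Site 1 values → pooled ranks: 555→5, 519→3, 328→1
Mean rank = (5 + 3 + 1) / 3 = 3.00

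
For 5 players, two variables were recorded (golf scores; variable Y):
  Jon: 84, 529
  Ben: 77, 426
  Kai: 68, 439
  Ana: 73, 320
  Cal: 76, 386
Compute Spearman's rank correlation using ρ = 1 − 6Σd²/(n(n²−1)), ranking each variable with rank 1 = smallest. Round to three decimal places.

0.400

Ranks of variable 1: 5, 4, 1, 2, 3
Ranks of variable 2: 5, 3, 4, 1, 2
d = r₁ − r₂: 0, 1, -3, 1, 1
d²: 0, 1, 9, 1, 1; Σd² = 12
ρ = 1 − 6·12/(5·24) = 1 − 72/120 = 0.400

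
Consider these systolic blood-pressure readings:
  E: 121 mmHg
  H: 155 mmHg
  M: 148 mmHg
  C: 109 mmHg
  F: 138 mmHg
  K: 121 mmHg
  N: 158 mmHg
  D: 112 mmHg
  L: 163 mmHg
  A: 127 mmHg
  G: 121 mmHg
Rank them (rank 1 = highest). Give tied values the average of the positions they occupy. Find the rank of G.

Sorted (descending): 163, 158, 155, 148, 138, 127, 121, 121, 121, 112, 109
The 3 values of 121 occupy positions 7–9 → average rank 8.
G has value 121 mmHg → rank 8.

8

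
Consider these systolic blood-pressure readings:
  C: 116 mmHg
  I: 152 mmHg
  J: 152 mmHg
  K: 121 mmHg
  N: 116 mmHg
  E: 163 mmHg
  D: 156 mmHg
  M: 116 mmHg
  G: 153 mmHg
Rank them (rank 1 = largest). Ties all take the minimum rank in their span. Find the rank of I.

4

Sorted (descending): 163, 156, 153, 152, 152, 121, 116, 116, 116
The 2 values of 152 occupy positions 4–5 → each gets rank 4.
The 3 values of 116 occupy positions 7–9 → each gets rank 7.
I has value 152 mmHg → rank 4.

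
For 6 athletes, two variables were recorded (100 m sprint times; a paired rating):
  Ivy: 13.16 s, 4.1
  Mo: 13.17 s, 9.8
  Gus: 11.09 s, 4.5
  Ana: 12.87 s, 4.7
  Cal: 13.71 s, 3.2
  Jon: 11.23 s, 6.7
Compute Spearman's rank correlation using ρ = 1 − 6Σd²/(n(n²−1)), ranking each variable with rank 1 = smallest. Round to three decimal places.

Ranks of variable 1: 4, 5, 1, 3, 6, 2
Ranks of variable 2: 2, 6, 3, 4, 1, 5
d = r₁ − r₂: 2, -1, -2, -1, 5, -3
d²: 4, 1, 4, 1, 25, 9; Σd² = 44
ρ = 1 − 6·44/(6·35) = 1 − 264/210 = -0.257

-0.257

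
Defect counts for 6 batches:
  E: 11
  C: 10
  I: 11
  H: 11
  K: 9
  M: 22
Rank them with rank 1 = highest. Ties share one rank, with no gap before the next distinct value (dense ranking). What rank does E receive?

2

Sorted (descending): 22, 11, 11, 11, 10, 9
The 3 values of 11 share dense rank 2.
Remaining distinct values take the next consecutive integers.
E has value 11 → rank 2.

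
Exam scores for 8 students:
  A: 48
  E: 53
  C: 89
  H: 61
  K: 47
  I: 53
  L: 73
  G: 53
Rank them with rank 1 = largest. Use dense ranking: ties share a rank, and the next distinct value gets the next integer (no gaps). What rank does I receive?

Sorted (descending): 89, 73, 61, 53, 53, 53, 48, 47
The 3 values of 53 share dense rank 4.
Remaining distinct values take the next consecutive integers.
I has value 53 → rank 4.

4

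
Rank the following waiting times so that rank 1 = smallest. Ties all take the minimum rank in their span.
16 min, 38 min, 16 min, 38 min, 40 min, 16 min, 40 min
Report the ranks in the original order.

1, 4, 1, 4, 6, 1, 6

Sorted (ascending): 16, 16, 16, 38, 38, 40, 40
The 3 values of 16 occupy positions 1–3 → each gets rank 1.
The 2 values of 38 occupy positions 4–5 → each gets rank 4.
The 2 values of 40 occupy positions 6–7 → each gets rank 6.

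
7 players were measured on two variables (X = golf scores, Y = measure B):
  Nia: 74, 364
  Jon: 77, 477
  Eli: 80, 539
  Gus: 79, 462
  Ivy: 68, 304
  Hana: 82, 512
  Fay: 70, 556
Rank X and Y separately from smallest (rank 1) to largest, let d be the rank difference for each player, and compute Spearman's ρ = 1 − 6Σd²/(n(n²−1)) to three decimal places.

Ranks of variable 1: 3, 4, 6, 5, 1, 7, 2
Ranks of variable 2: 2, 4, 6, 3, 1, 5, 7
d = r₁ − r₂: 1, 0, 0, 2, 0, 2, -5
d²: 1, 0, 0, 4, 0, 4, 25; Σd² = 34
ρ = 1 − 6·34/(7·48) = 1 − 204/336 = 0.393

0.393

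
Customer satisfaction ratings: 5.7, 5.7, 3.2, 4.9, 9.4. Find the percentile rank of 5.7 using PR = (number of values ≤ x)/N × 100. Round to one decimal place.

N = 5.
Strictly below 5.7: 2. Equal to 5.7: 2.
PR = 4/5 × 100 = 80.0

80.0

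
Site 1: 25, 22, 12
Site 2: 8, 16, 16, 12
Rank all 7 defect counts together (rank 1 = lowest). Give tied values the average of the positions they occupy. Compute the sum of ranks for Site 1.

15.5

Sorted (ascending): 8, 12, 12, 16, 16, 22, 25
The 2 values of 12 occupy positions 2–3 → average rank (2+3)/2 = 2.5.
The 2 values of 16 occupy positions 4–5 → average rank (4+5)/2 = 4.5.
Site 1 values → pooled ranks: 25→7, 22→6, 12→2.5
Rank sum = 7 + 6 + 2.5 = 15.5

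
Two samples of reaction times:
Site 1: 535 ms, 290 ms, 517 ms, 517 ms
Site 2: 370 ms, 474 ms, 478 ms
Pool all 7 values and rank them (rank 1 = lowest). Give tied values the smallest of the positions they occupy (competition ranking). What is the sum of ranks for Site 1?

Sorted (ascending): 290, 370, 474, 478, 517, 517, 535
The 2 values of 517 occupy positions 5–6 → each gets rank 5.
Site 1 values → pooled ranks: 535→7, 290→1, 517→5, 517→5
Rank sum = 7 + 1 + 5 + 5 = 18

18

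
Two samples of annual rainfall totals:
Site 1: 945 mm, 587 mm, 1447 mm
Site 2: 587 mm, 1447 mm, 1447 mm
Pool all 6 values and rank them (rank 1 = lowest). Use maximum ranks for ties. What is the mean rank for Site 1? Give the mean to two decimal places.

3.67

Sorted (ascending): 587, 587, 945, 1447, 1447, 1447
The 2 values of 587 occupy positions 1–2 → each gets rank 2.
The 3 values of 1447 occupy positions 4–6 → each gets rank 6.
Site 1 values → pooled ranks: 945→3, 587→2, 1447→6
Mean rank = (3 + 2 + 6) / 3 = 3.67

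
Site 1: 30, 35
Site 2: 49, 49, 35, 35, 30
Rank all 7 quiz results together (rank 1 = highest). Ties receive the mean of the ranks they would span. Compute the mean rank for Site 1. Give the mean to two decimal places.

Sorted (descending): 49, 49, 35, 35, 35, 30, 30
The 2 values of 49 occupy positions 1–2 → average rank (1+2)/2 = 1.5.
The 3 values of 35 occupy positions 3–5 → average rank 4.
The 2 values of 30 occupy positions 6–7 → average rank (6+7)/2 = 6.5.
Site 1 values → pooled ranks: 30→6.5, 35→4
Mean rank = (6.5 + 4) / 2 = 5.25

5.25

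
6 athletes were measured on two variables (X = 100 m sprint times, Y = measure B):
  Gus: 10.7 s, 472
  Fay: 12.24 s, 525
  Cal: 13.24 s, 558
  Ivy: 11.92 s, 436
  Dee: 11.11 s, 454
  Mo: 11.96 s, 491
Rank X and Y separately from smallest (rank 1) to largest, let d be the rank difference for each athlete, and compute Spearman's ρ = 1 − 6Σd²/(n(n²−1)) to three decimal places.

0.771

Ranks of variable 1: 1, 5, 6, 3, 2, 4
Ranks of variable 2: 3, 5, 6, 1, 2, 4
d = r₁ − r₂: -2, 0, 0, 2, 0, 0
d²: 4, 0, 0, 4, 0, 0; Σd² = 8
ρ = 1 − 6·8/(6·35) = 1 − 48/210 = 0.771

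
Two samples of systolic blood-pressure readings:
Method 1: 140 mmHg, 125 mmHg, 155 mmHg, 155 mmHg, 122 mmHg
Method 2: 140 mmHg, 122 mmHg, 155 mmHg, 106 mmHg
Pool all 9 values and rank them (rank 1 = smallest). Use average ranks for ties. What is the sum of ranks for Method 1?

28

Sorted (ascending): 106, 122, 122, 125, 140, 140, 155, 155, 155
The 2 values of 122 occupy positions 2–3 → average rank (2+3)/2 = 2.5.
The 2 values of 140 occupy positions 5–6 → average rank (5+6)/2 = 5.5.
The 3 values of 155 occupy positions 7–9 → average rank 8.
Method 1 values → pooled ranks: 140→5.5, 125→4, 155→8, 155→8, 122→2.5
Rank sum = 5.5 + 4 + 8 + 8 + 2.5 = 28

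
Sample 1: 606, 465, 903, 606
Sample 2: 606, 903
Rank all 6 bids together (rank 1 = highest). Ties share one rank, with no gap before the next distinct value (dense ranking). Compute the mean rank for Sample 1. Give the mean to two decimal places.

2.00

Sorted (descending): 903, 903, 606, 606, 606, 465
The 2 values of 903 share dense rank 1.
The 3 values of 606 share dense rank 2.
Remaining distinct values take the next consecutive integers.
Sample 1 values → pooled ranks: 606→2, 465→3, 903→1, 606→2
Mean rank = (2 + 3 + 1 + 2) / 4 = 2.00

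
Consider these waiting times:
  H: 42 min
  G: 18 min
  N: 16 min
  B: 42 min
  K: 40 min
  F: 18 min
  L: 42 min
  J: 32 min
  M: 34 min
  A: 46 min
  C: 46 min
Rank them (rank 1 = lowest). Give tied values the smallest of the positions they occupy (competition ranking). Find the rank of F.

Sorted (ascending): 16, 18, 18, 32, 34, 40, 42, 42, 42, 46, 46
The 2 values of 18 occupy positions 2–3 → each gets rank 2.
The 3 values of 42 occupy positions 7–9 → each gets rank 7.
The 2 values of 46 occupy positions 10–11 → each gets rank 10.
F has value 18 min → rank 2.

2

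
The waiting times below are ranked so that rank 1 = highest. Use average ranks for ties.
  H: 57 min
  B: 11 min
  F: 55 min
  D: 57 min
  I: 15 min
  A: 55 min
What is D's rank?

Sorted (descending): 57, 57, 55, 55, 15, 11
The 2 values of 57 occupy positions 1–2 → average rank (1+2)/2 = 1.5.
The 2 values of 55 occupy positions 3–4 → average rank (3+4)/2 = 3.5.
D has value 57 min → rank 1.5.

1.5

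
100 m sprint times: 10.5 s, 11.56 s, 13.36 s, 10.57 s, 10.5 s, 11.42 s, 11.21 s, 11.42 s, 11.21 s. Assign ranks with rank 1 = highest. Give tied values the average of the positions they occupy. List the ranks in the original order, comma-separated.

Sorted (descending): 13.36, 11.56, 11.42, 11.42, 11.21, 11.21, 10.57, 10.5, 10.5
The 2 values of 11.42 occupy positions 3–4 → average rank (3+4)/2 = 3.5.
The 2 values of 11.21 occupy positions 5–6 → average rank (5+6)/2 = 5.5.
The 2 values of 10.5 occupy positions 8–9 → average rank (8+9)/2 = 8.5.

8.5, 2, 1, 7, 8.5, 3.5, 5.5, 3.5, 5.5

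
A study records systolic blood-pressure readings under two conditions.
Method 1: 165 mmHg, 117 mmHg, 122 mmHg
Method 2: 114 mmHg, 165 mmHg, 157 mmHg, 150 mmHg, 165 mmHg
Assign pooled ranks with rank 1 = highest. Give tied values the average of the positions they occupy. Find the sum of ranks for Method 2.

21

Sorted (descending): 165, 165, 165, 157, 150, 122, 117, 114
The 3 values of 165 occupy positions 1–3 → average rank 2.
Method 2 values → pooled ranks: 114→8, 165→2, 157→4, 150→5, 165→2
Rank sum = 8 + 2 + 4 + 5 + 2 = 21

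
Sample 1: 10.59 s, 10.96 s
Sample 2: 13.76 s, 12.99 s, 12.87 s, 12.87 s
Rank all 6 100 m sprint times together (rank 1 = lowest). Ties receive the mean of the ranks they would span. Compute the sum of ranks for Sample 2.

18

Sorted (ascending): 10.59, 10.96, 12.87, 12.87, 12.99, 13.76
The 2 values of 12.87 occupy positions 3–4 → average rank (3+4)/2 = 3.5.
Sample 2 values → pooled ranks: 13.76→6, 12.99→5, 12.87→3.5, 12.87→3.5
Rank sum = 6 + 5 + 3.5 + 3.5 = 18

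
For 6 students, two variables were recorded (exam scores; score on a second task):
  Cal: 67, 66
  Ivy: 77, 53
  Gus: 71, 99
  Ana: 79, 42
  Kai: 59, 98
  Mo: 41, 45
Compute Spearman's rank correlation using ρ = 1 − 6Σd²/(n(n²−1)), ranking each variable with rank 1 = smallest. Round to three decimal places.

Ranks of variable 1: 3, 5, 4, 6, 2, 1
Ranks of variable 2: 4, 3, 6, 1, 5, 2
d = r₁ − r₂: -1, 2, -2, 5, -3, -1
d²: 1, 4, 4, 25, 9, 1; Σd² = 44
ρ = 1 − 6·44/(6·35) = 1 − 264/210 = -0.257

-0.257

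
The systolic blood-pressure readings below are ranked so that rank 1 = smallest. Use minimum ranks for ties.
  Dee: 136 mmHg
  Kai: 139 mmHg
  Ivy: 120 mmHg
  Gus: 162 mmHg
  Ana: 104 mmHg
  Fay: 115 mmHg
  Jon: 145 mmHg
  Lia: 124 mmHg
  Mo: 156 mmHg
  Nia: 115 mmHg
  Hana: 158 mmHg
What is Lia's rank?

5

Sorted (ascending): 104, 115, 115, 120, 124, 136, 139, 145, 156, 158, 162
The 2 values of 115 occupy positions 2–3 → each gets rank 2.
Lia has value 124 mmHg → rank 5.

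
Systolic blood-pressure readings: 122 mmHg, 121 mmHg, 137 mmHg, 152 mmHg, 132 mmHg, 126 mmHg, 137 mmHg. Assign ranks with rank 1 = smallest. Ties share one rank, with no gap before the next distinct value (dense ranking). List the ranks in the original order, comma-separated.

Sorted (ascending): 121, 122, 126, 132, 137, 137, 152
The 2 values of 137 share dense rank 5.
Remaining distinct values take the next consecutive integers.

2, 1, 5, 6, 4, 3, 5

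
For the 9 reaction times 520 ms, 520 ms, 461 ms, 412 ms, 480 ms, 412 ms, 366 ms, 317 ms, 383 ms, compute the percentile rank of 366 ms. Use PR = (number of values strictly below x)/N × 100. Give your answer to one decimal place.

11.1

N = 9.
Strictly below 366: 1. Equal to 366: 1.
PR = 1/9 × 100 = 11.1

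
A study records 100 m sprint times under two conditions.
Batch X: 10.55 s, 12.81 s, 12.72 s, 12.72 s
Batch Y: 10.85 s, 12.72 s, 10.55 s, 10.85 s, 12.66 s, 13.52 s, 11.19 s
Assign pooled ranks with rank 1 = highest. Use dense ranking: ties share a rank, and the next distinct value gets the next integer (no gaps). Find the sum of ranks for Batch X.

15

Sorted (descending): 13.52, 12.81, 12.72, 12.72, 12.72, 12.66, 11.19, 10.85, 10.85, 10.55, 10.55
The 3 values of 12.72 share dense rank 3.
The 2 values of 10.85 share dense rank 6.
The 2 values of 10.55 share dense rank 7.
Remaining distinct values take the next consecutive integers.
Batch X values → pooled ranks: 10.55→7, 12.81→2, 12.72→3, 12.72→3
Rank sum = 7 + 2 + 3 + 3 = 15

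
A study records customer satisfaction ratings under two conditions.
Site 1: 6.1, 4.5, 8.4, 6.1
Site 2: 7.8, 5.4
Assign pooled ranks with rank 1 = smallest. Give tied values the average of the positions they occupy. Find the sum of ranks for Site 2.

7

Sorted (ascending): 4.5, 5.4, 6.1, 6.1, 7.8, 8.4
The 2 values of 6.1 occupy positions 3–4 → average rank (3+4)/2 = 3.5.
Site 2 values → pooled ranks: 7.8→5, 5.4→2
Rank sum = 5 + 2 = 7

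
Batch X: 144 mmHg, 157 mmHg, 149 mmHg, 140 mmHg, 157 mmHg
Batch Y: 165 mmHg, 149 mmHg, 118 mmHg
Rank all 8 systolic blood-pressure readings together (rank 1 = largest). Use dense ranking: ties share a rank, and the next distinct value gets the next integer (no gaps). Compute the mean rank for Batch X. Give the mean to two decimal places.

Sorted (descending): 165, 157, 157, 149, 149, 144, 140, 118
The 2 values of 157 share dense rank 2.
The 2 values of 149 share dense rank 3.
Remaining distinct values take the next consecutive integers.
Batch X values → pooled ranks: 144→4, 157→2, 149→3, 140→5, 157→2
Mean rank = (4 + 2 + 3 + 5 + 2) / 5 = 3.20

3.20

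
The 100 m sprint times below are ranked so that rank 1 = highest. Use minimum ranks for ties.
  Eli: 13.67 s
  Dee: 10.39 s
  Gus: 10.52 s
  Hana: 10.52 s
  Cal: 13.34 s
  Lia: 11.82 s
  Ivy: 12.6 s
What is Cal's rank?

Sorted (descending): 13.67, 13.34, 12.6, 11.82, 10.52, 10.52, 10.39
The 2 values of 10.52 occupy positions 5–6 → each gets rank 5.
Cal has value 13.34 s → rank 2.

2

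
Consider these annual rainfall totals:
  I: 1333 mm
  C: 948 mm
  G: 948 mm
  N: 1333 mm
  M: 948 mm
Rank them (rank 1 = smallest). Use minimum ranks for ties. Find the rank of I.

Sorted (ascending): 948, 948, 948, 1333, 1333
The 3 values of 948 occupy positions 1–3 → each gets rank 1.
The 2 values of 1333 occupy positions 4–5 → each gets rank 4.
I has value 1333 mm → rank 4.

4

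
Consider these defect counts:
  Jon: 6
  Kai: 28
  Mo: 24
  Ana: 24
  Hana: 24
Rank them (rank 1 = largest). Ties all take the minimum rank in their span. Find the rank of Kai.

1

Sorted (descending): 28, 24, 24, 24, 6
The 3 values of 24 occupy positions 2–4 → each gets rank 2.
Kai has value 28 → rank 1.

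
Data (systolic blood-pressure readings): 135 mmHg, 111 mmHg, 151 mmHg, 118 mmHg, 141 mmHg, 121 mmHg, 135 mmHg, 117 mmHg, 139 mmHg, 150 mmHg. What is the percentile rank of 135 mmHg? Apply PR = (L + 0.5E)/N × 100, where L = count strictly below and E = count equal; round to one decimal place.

50.0

N = 10.
Strictly below 135: 4. Equal to 135: 2.
PR = (4 + 0.5·2)/10 × 100 = 50.0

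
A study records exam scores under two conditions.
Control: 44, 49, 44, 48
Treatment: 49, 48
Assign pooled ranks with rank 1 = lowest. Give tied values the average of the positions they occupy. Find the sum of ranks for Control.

Sorted (ascending): 44, 44, 48, 48, 49, 49
The 2 values of 44 occupy positions 1–2 → average rank (1+2)/2 = 1.5.
The 2 values of 48 occupy positions 3–4 → average rank (3+4)/2 = 3.5.
The 2 values of 49 occupy positions 5–6 → average rank (5+6)/2 = 5.5.
Control values → pooled ranks: 44→1.5, 49→5.5, 44→1.5, 48→3.5
Rank sum = 1.5 + 5.5 + 1.5 + 3.5 = 12

12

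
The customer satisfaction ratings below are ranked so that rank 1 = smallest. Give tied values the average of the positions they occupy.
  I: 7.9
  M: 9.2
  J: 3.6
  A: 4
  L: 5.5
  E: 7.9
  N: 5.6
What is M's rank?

Sorted (ascending): 3.6, 4, 5.5, 5.6, 7.9, 7.9, 9.2
The 2 values of 7.9 occupy positions 5–6 → average rank (5+6)/2 = 5.5.
M has value 9.2 → rank 7.

7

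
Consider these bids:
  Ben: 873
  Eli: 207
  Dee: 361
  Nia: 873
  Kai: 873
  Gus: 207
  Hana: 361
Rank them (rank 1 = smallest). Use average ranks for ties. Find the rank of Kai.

6

Sorted (ascending): 207, 207, 361, 361, 873, 873, 873
The 2 values of 207 occupy positions 1–2 → average rank (1+2)/2 = 1.5.
The 2 values of 361 occupy positions 3–4 → average rank (3+4)/2 = 3.5.
The 3 values of 873 occupy positions 5–7 → average rank 6.
Kai has value 873 → rank 6.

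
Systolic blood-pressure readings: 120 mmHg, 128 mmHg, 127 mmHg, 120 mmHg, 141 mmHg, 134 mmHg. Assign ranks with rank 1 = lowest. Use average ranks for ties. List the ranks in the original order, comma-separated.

Sorted (ascending): 120, 120, 127, 128, 134, 141
The 2 values of 120 occupy positions 1–2 → average rank (1+2)/2 = 1.5.

1.5, 4, 3, 1.5, 6, 5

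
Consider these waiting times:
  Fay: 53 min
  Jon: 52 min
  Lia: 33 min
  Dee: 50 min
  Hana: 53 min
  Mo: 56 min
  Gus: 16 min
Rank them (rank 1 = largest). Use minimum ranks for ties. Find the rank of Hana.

Sorted (descending): 56, 53, 53, 52, 50, 33, 16
The 2 values of 53 occupy positions 2–3 → each gets rank 2.
Hana has value 53 min → rank 2.

2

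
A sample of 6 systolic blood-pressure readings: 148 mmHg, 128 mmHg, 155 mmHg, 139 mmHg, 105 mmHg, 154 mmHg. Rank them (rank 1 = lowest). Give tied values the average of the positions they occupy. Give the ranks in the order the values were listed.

Sorted (ascending): 105, 128, 139, 148, 154, 155
No ties — each value takes its position as its rank.

4, 2, 6, 3, 1, 5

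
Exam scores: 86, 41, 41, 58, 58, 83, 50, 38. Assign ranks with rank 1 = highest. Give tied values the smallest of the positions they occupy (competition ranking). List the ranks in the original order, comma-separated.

Sorted (descending): 86, 83, 58, 58, 50, 41, 41, 38
The 2 values of 58 occupy positions 3–4 → each gets rank 3.
The 2 values of 41 occupy positions 6–7 → each gets rank 6.

1, 6, 6, 3, 3, 2, 5, 8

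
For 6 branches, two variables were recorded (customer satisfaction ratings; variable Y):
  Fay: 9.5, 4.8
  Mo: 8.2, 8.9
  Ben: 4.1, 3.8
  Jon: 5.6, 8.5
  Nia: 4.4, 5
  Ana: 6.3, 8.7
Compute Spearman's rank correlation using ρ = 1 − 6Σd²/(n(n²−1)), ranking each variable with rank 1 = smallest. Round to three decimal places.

0.429

Ranks of variable 1: 6, 5, 1, 3, 2, 4
Ranks of variable 2: 2, 6, 1, 4, 3, 5
d = r₁ − r₂: 4, -1, 0, -1, -1, -1
d²: 16, 1, 0, 1, 1, 1; Σd² = 20
ρ = 1 − 6·20/(6·35) = 1 − 120/210 = 0.429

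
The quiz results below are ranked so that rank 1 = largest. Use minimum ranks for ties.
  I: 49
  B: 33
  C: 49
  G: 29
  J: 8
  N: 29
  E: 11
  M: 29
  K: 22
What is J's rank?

Sorted (descending): 49, 49, 33, 29, 29, 29, 22, 11, 8
The 2 values of 49 occupy positions 1–2 → each gets rank 1.
The 3 values of 29 occupy positions 4–6 → each gets rank 4.
J has value 8 → rank 9.

9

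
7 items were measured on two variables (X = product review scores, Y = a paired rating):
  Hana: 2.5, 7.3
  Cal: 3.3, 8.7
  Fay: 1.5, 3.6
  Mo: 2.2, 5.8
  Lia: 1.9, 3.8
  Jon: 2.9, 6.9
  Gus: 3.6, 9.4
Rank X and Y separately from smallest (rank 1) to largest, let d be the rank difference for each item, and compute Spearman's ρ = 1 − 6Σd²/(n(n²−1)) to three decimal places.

0.964

Ranks of variable 1: 4, 6, 1, 3, 2, 5, 7
Ranks of variable 2: 5, 6, 1, 3, 2, 4, 7
d = r₁ − r₂: -1, 0, 0, 0, 0, 1, 0
d²: 1, 0, 0, 0, 0, 1, 0; Σd² = 2
ρ = 1 − 6·2/(7·48) = 1 − 12/336 = 0.964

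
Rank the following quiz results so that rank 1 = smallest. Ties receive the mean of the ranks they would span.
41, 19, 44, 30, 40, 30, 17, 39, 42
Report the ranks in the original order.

Sorted (ascending): 17, 19, 30, 30, 39, 40, 41, 42, 44
The 2 values of 30 occupy positions 3–4 → average rank (3+4)/2 = 3.5.

7, 2, 9, 3.5, 6, 3.5, 1, 5, 8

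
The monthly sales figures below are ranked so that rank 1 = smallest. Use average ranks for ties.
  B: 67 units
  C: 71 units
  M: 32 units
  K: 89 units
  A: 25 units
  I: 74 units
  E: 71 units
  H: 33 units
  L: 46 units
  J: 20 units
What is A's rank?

2

Sorted (ascending): 20, 25, 32, 33, 46, 67, 71, 71, 74, 89
The 2 values of 71 occupy positions 7–8 → average rank (7+8)/2 = 7.5.
A has value 25 units → rank 2.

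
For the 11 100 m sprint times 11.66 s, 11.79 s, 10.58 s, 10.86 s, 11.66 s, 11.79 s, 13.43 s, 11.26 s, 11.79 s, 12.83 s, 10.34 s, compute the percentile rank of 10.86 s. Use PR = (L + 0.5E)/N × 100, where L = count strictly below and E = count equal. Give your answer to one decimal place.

N = 11.
Strictly below 10.86: 2. Equal to 10.86: 1.
PR = (2 + 0.5·1)/11 × 100 = 22.7

22.7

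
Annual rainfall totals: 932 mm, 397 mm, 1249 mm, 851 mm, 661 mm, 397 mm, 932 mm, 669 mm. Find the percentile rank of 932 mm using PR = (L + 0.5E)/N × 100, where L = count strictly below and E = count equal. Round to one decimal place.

N = 8.
Strictly below 932: 5. Equal to 932: 2.
PR = (5 + 0.5·2)/8 × 100 = 75.0

75.0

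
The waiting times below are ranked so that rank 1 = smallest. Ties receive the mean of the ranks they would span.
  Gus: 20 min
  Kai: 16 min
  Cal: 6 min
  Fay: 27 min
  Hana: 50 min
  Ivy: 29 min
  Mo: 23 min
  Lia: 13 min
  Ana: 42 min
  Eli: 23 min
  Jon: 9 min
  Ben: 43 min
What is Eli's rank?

Sorted (ascending): 6, 9, 13, 16, 20, 23, 23, 27, 29, 42, 43, 50
The 2 values of 23 occupy positions 6–7 → average rank (6+7)/2 = 6.5.
Eli has value 23 min → rank 6.5.

6.5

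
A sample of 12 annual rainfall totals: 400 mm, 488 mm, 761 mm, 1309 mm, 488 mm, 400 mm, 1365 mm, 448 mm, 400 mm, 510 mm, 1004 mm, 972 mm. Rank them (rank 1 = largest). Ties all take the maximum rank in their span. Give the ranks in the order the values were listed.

12, 8, 5, 2, 8, 12, 1, 9, 12, 6, 3, 4

Sorted (descending): 1365, 1309, 1004, 972, 761, 510, 488, 488, 448, 400, 400, 400
The 2 values of 488 occupy positions 7–8 → each gets rank 8.
The 3 values of 400 occupy positions 10–12 → each gets rank 12.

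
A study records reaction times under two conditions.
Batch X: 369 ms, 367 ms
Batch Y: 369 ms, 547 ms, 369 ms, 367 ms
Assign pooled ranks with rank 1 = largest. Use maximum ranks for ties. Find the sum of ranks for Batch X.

Sorted (descending): 547, 369, 369, 369, 367, 367
The 3 values of 369 occupy positions 2–4 → each gets rank 4.
The 2 values of 367 occupy positions 5–6 → each gets rank 6.
Batch X values → pooled ranks: 369→4, 367→6
Rank sum = 4 + 6 = 10

10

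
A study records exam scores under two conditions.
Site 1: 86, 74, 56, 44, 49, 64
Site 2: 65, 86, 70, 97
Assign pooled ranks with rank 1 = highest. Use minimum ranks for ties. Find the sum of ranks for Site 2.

Sorted (descending): 97, 86, 86, 74, 70, 65, 64, 56, 49, 44
The 2 values of 86 occupy positions 2–3 → each gets rank 2.
Site 2 values → pooled ranks: 65→6, 86→2, 70→5, 97→1
Rank sum = 6 + 2 + 5 + 1 = 14

14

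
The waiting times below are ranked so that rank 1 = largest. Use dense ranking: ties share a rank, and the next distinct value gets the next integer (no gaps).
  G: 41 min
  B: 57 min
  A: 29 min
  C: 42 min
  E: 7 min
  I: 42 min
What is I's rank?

Sorted (descending): 57, 42, 42, 41, 29, 7
The 2 values of 42 share dense rank 2.
Remaining distinct values take the next consecutive integers.
I has value 42 min → rank 2.

2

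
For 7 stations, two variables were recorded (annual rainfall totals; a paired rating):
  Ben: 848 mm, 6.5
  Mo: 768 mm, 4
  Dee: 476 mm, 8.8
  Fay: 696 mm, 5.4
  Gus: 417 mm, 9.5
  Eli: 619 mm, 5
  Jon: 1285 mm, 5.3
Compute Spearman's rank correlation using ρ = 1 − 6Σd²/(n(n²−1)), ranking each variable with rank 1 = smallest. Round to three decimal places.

Ranks of variable 1: 6, 5, 2, 4, 1, 3, 7
Ranks of variable 2: 5, 1, 6, 4, 7, 2, 3
d = r₁ − r₂: 1, 4, -4, 0, -6, 1, 4
d²: 1, 16, 16, 0, 36, 1, 16; Σd² = 86
ρ = 1 − 6·86/(7·48) = 1 − 516/336 = -0.536

-0.536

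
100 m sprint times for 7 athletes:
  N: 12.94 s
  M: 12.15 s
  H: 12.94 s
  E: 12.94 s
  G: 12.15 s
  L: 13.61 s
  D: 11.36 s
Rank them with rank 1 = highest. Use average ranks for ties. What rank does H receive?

Sorted (descending): 13.61, 12.94, 12.94, 12.94, 12.15, 12.15, 11.36
The 3 values of 12.94 occupy positions 2–4 → average rank 3.
The 2 values of 12.15 occupy positions 5–6 → average rank (5+6)/2 = 5.5.
H has value 12.94 s → rank 3.

3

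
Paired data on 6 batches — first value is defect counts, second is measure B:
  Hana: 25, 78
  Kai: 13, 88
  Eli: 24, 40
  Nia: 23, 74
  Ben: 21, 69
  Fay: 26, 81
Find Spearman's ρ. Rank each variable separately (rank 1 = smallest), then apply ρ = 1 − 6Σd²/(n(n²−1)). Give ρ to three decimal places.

-0.029

Ranks of variable 1: 5, 1, 4, 3, 2, 6
Ranks of variable 2: 4, 6, 1, 3, 2, 5
d = r₁ − r₂: 1, -5, 3, 0, 0, 1
d²: 1, 25, 9, 0, 0, 1; Σd² = 36
ρ = 1 − 6·36/(6·35) = 1 − 216/210 = -0.029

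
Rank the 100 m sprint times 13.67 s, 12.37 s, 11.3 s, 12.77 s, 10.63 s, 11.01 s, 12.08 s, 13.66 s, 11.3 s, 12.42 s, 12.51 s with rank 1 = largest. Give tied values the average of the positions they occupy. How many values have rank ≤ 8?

Sorted (descending): 13.67, 13.66, 12.77, 12.51, 12.42, 12.37, 12.08, 11.3, 11.3, 11.01, 10.63
The 2 values of 11.3 occupy positions 8–9 → average rank (8+9)/2 = 8.5.
Ranks ≤ 8: {1, 2, 3, 4, 5, 6, 7} → 7 values.

7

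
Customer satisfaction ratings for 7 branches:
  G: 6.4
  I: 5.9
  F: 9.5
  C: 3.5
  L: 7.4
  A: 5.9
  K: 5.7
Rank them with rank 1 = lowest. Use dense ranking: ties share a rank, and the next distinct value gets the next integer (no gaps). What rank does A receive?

3

Sorted (ascending): 3.5, 5.7, 5.9, 5.9, 6.4, 7.4, 9.5
The 2 values of 5.9 share dense rank 3.
Remaining distinct values take the next consecutive integers.
A has value 5.9 → rank 3.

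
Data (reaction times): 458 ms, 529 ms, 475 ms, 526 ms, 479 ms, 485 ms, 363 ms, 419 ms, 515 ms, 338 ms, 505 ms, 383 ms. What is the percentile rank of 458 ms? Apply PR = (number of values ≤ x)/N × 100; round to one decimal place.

41.7

N = 12.
Strictly below 458: 4. Equal to 458: 1.
PR = 5/12 × 100 = 41.7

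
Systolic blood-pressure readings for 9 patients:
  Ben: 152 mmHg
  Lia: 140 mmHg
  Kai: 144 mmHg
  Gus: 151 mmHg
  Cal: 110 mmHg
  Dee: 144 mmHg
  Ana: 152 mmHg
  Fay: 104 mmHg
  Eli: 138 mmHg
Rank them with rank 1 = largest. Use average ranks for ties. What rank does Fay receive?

9

Sorted (descending): 152, 152, 151, 144, 144, 140, 138, 110, 104
The 2 values of 152 occupy positions 1–2 → average rank (1+2)/2 = 1.5.
The 2 values of 144 occupy positions 4–5 → average rank (4+5)/2 = 4.5.
Fay has value 104 mmHg → rank 9.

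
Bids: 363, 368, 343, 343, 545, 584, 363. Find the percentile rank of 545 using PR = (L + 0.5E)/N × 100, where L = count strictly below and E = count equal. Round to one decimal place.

78.6

N = 7.
Strictly below 545: 5. Equal to 545: 1.
PR = (5 + 0.5·1)/7 × 100 = 78.6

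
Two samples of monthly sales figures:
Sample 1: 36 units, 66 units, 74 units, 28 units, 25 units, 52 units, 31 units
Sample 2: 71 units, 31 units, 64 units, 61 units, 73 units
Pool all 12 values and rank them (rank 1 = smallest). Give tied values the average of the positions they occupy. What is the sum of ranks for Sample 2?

39.5

Sorted (ascending): 25, 28, 31, 31, 36, 52, 61, 64, 66, 71, 73, 74
The 2 values of 31 occupy positions 3–4 → average rank (3+4)/2 = 3.5.
Sample 2 values → pooled ranks: 71→10, 31→3.5, 64→8, 61→7, 73→11
Rank sum = 10 + 3.5 + 8 + 7 + 11 = 39.5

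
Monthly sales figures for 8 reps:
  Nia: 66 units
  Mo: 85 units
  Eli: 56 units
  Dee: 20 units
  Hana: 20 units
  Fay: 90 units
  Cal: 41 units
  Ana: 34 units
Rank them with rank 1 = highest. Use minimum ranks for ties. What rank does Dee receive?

Sorted (descending): 90, 85, 66, 56, 41, 34, 20, 20
The 2 values of 20 occupy positions 7–8 → each gets rank 7.
Dee has value 20 units → rank 7.

7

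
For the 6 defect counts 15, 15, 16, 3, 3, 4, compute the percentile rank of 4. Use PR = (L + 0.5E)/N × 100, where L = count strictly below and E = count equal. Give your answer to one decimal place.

41.7

N = 6.
Strictly below 4: 2. Equal to 4: 1.
PR = (2 + 0.5·1)/6 × 100 = 41.7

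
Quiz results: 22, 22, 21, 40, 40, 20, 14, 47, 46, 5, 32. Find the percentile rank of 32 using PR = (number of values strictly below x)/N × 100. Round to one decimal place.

54.5

N = 11.
Strictly below 32: 6. Equal to 32: 1.
PR = 6/11 × 100 = 54.5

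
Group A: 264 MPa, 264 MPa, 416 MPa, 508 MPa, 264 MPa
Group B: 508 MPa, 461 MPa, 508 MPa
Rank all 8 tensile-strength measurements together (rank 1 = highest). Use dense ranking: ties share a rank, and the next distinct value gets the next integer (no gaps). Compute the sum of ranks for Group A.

Sorted (descending): 508, 508, 508, 461, 416, 264, 264, 264
The 3 values of 508 share dense rank 1.
The 3 values of 264 share dense rank 4.
Remaining distinct values take the next consecutive integers.
Group A values → pooled ranks: 264→4, 264→4, 416→3, 508→1, 264→4
Rank sum = 4 + 4 + 3 + 1 + 4 = 16

16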